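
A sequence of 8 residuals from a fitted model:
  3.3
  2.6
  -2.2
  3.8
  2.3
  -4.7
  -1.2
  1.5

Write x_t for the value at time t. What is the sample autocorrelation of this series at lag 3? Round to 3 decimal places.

Mean x̄ = (3.3 + 2.6 − 2.2 + 3.8 + 2.3 − 4.7 − 1.2 + 1.5)/8 = 0.6750
Σ(x_t−x̄)(x_{t+3}−x̄) = (8.2031) + (3.1281) + (15.4531) + (-5.8594) + (1.3406) = 22.2656
Denominator Σ(x_t−x̄)² = 64.3550
r_3 = 22.2656 / 64.3550 = 0.346

0.346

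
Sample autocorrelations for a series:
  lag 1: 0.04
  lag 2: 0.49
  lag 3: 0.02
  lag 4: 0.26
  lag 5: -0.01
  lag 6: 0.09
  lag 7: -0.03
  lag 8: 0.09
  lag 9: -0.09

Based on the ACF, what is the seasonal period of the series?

The largest autocorrelation is r_2 = 0.49, with a weaker echo at lag 4 (0.26); the remaining lags stay at or below 0.09.
The dominant spike at lag 2 indicates a seasonal period of 2.

2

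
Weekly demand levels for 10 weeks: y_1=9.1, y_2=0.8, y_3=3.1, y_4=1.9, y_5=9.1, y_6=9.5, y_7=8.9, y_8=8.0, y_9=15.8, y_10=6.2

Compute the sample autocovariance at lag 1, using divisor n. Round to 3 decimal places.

Mean ȳ = (9.1 + 0.8 + 3.1 + 1.9 + 9.1 + 9.5 + 8.9 + 8.0 + 15.8 + 6.2)/10 = 7.2400
Σ_{t=1}^{9}(y_t−ȳ)(y_{t+1}−ȳ) = 33.6784
γ_1 = 33.6784 / 10 = 3.368

3.368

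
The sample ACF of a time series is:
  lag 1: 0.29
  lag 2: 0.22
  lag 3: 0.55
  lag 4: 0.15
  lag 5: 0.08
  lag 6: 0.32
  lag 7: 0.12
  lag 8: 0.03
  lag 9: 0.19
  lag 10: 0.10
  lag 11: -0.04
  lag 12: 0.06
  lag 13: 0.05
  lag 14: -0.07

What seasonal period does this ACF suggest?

3

The largest autocorrelation is r_3 = 0.55, with a weaker echo at lag 6 (0.32); the remaining lags stay at or below 0.29. The elevated value at lag 1 (0.29), dropping to 0.22 at lag 2, reflects decaying short-term dependence rather than seasonality.
The dominant spike at lag 3 indicates a seasonal period of 3.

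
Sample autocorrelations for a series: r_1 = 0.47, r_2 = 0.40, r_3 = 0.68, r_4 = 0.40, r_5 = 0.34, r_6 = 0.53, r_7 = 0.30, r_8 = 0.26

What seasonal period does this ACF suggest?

The largest autocorrelation is r_3 = 0.68, with a weaker echo at lag 6 (0.53); the remaining lags stay at or below 0.47. The elevated value at lag 1 (0.47), dropping to 0.40 at lag 2, reflects decaying short-term dependence rather than seasonality.
The dominant spike at lag 3 indicates a seasonal period of 3.

3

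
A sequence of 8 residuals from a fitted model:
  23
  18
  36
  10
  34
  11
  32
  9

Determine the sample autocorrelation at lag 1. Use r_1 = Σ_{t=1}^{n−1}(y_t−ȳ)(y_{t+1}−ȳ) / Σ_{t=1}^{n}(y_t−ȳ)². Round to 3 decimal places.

-0.832

Mean ȳ = (23 + 18 + 36 + 10 + 34 + 11 + 32 + 9)/8 = 21.6250
Deviations from mean: 1.3750, -3.6250, 14.3750, -11.6250, 12.3750, -10.6250, 10.3750, -12.6250
Σ(y_t−ȳ)(y_{t+1}−ȳ) = (-4.9844) + (-52.1094) + (-167.1094) + (-143.8594) + (-131.4844) + (-110.2344) + (-130.9844) = -740.7656
Denominator Σ(y_t−ȳ)² = 889.8750
r_1 = -740.7656 / 889.8750 = -0.832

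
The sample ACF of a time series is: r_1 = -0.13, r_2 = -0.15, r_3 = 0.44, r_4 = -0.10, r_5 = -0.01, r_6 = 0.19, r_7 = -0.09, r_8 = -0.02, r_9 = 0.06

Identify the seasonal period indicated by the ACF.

The largest autocorrelation is r_3 = 0.44, with a weaker echo at lag 6 (0.19); the remaining lags stay at or below 0.06.
The dominant spike at lag 3 indicates a seasonal period of 3.

3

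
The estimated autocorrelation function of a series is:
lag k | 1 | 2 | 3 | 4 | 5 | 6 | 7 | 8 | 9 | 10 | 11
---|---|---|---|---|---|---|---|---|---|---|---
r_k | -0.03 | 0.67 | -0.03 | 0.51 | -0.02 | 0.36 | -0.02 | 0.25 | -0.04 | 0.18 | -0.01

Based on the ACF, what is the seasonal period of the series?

2

The largest autocorrelation is r_2 = 0.67, with weaker echoes at lags 4 (0.51), 6 (0.36), 8 (0.25) and 10 (0.18); the remaining lags stay at or below -0.01.
The dominant spike at lag 2 indicates a seasonal period of 2.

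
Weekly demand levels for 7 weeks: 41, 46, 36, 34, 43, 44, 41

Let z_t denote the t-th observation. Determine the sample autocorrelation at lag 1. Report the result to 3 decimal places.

0.012

Mean z̄ = (41 + 46 + 36 + 34 + 43 + 44 + 41)/7 = 40.7143
Deviations from mean: 0.2857, 5.2857, -4.7143, -6.7143, 2.2857, 3.2857, 0.2857
Numerator Σ_{t=1}^{6}(z_t−z̄)(z_{t+1}−z̄) = 1.3469
Denominator Σ(z_t−z̄)² = 111.4286
r_1 = 1.3469 / 111.4286 = 0.012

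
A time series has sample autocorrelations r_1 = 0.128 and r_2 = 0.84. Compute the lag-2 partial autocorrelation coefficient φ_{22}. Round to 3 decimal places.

0.837

φ_{22} = (r_2 − r_1²) / (1 − r_1²)
r_1² = (0.128)² = 0.016384
Numerator = 0.84 − 0.0164 = 0.8236; denominator = 1 − 0.0164 = 0.9836
φ_{22} = 0.8236 / 0.9836 = 0.837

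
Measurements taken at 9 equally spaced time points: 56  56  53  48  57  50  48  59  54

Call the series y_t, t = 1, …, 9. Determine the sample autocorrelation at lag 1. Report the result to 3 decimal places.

-0.251

Mean ȳ = (56 + 56 + 53 + 48 + 57 + 50 + 48 + 59 + 54)/9 = 53.4444
Numerator Σ_{t=1}^{8}(y_t−ȳ)(y_{t+1}−ȳ) = -32.1975
Denominator Σ(y_t−ȳ)² = 128.2222
r_1 = -32.1975 / 128.2222 = -0.251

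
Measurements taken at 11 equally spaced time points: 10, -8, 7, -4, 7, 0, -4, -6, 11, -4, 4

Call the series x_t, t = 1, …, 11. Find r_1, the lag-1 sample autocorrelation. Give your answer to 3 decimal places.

Mean x̄ = (10 − 8 + 7 − 4 + 7 + 0 − 4 − 6 + 11 − 4 + 4)/11 = 1.1818
Numerator Σ_{t=1}^{10}(x_t−x̄)(x_{t+1}−x̄) = -294.2149
Denominator Σ(x_t−x̄)² = 467.6364
r_1 = -294.2149 / 467.6364 = -0.629

-0.629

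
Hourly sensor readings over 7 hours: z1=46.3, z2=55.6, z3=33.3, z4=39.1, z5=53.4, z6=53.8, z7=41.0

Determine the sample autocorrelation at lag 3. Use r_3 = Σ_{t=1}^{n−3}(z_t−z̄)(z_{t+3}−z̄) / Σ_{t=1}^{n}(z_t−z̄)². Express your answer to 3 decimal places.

0.011

Mean z̄ = (46.3 + 55.6 + 33.3 + 39.1 + 53.4 + 53.8 + 41.0)/7 = 46.0714
Deviations from mean: 0.2286, 9.5286, -12.7714, -6.9714, 7.3286, 7.7286, -5.0714
Σ(z_t−z̄)(z_{t+3}−z̄) = (-1.5935) + (69.8308) + (-98.7049) + (35.3551) = 4.8876
Denominator Σ(z_t−z̄)² = 441.7143
r_3 = 4.8876 / 441.7143 = 0.011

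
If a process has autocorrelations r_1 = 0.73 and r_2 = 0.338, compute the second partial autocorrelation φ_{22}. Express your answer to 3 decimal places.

φ_{22} = (r_2 − r_1²) / (1 − r_1²)
r_1² = (0.73)² = 0.5329
Numerator = 0.338 − 0.5329 = -0.1949; denominator = 1 − 0.5329 = 0.4671
φ_{22} = -0.1949 / 0.4671 = -0.417

-0.417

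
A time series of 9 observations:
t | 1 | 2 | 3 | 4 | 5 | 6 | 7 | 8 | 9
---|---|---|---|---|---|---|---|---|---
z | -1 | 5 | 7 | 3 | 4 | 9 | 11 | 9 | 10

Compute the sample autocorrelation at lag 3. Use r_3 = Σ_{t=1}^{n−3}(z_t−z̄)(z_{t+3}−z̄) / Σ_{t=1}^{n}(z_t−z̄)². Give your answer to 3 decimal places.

0.142

Mean z̄ = (-1 + 5 + 7 + 3 + 4 + 9 + 11 + 9 + 10)/9 = 6.3333
Σ(z_t−z̄)(z_{t+3}−z̄) = (24.4444) + (3.1111) + (1.7778) + (-15.5556) + (-6.2222) + (9.7778) = 17.3333
Denominator Σ(z_t−z̄)² = 122.0000
r_3 = 17.3333 / 122.0000 = 0.142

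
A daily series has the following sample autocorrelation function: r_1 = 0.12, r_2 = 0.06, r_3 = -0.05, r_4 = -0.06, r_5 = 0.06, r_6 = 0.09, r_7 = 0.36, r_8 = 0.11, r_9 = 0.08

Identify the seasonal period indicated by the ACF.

The largest autocorrelation is r_7 = 0.36; the remaining lags stay at or below 0.12.
The dominant spike at lag 7 indicates a seasonal period of 7.

7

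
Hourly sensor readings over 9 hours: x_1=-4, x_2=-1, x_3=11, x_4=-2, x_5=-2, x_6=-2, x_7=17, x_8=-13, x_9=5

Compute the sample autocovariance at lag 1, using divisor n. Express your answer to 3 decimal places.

-38.889

Mean x̄ = (-4 − 1 + 11 − 2 − 2 − 2 + 17 − 13 + 5)/9 = 1.0000
Σ_{t=1}^{8}(x_t−x̄)(x_{t+1}−x̄) = -350.0000
γ_1 = -350.0000 / 9 = -38.889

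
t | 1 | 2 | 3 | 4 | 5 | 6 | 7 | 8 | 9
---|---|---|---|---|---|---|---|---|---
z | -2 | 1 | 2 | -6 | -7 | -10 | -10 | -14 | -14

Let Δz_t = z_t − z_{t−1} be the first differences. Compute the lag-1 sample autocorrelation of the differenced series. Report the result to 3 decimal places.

First differences Δz: 3, 1, -8, -1, -3, 0, -4, 0
Mean of differences = -1.5000
Numerator Σ(Δz_t−Δz̄)(Δz_{t+1}−Δz̄) = -18.7500
Denominator Σ(Δz_t−Δz̄)² = 82.0000
r_1(Δz) = -18.7500 / 82.0000 = -0.229

-0.229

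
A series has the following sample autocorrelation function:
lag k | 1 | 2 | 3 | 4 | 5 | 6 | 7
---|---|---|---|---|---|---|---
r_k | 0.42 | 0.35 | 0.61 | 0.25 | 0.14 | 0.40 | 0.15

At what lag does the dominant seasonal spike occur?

3

The largest autocorrelation is r_3 = 0.61; the remaining lags stay at or below 0.42. The elevated value at lag 1 (0.42), dropping to 0.35 at lag 2, reflects decaying short-term dependence rather than seasonality.
The dominant spike at lag 3 indicates a seasonal period of 3.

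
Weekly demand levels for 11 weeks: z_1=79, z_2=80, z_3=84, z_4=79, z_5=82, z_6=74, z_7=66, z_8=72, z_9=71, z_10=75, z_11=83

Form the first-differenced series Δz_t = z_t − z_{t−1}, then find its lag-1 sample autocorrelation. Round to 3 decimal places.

-0.051

First differences Δz: 1, 4, -5, 3, -8, -8, 6, -1, 4, 8
Mean of differences = 0.4000
Numerator Σ(Δz_t−Δz̄)(Δz_{t+1}−Δz̄) = -15.1600
Denominator Σ(Δz_t−Δz̄)² = 294.4000
r_1(Δz) = -15.1600 / 294.4000 = -0.051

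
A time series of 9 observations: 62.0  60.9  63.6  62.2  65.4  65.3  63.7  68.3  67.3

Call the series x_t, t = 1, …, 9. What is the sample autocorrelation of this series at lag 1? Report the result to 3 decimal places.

0.395

Mean x̄ = (62.0 + 60.9 + 63.6 + 62.2 + 65.4 + 65.3 + 63.7 + 68.3 + 67.3)/9 = 64.3000
Numerator Σ_{t=1}^{8}(x_t−x̄)(x_{t+1}−x̄) = 19.4600
Denominator Σ(x_t−x̄)² = 49.3200
r_1 = 19.4600 / 49.3200 = 0.395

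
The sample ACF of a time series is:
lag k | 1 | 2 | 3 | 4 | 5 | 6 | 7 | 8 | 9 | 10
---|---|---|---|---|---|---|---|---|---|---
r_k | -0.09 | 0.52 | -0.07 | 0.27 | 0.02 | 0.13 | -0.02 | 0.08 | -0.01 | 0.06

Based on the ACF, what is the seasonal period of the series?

2

The largest autocorrelation is r_2 = 0.52, with a weaker echo at lag 4 (0.27); the remaining lags stay at or below 0.13.
The dominant spike at lag 2 indicates a seasonal period of 2.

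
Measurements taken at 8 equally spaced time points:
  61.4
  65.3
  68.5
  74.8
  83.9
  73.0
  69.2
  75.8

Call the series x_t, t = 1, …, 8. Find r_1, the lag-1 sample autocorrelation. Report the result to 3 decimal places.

0.346

Mean x̄ = (61.4 + 65.3 + 68.5 + 74.8 + 83.9 + 73.0 + 69.2 + 75.8)/8 = 71.4875
Deviations from mean: -10.0875, -6.1875, -2.9875, 3.3125, 12.4125, 1.5125, -2.2875, 4.3125
Numerator Σ_{t=1}^{7}(x_t−x̄)(x_{t+1}−x̄) = 117.5711
Denominator Σ(x_t−x̄)² = 340.1288
r_1 = 117.5711 / 340.1288 = 0.346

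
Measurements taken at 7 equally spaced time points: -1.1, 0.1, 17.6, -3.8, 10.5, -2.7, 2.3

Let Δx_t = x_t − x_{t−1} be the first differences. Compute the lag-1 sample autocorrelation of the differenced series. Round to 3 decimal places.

First differences Δx: 1.2, 17.5, -21.4, 14.3, -13.2, 5.0
Mean of differences = 0.5667
Numerator Σ(Δx_t−Δx̄)(Δx_{t+1}−Δx̄) = -913.0144
Denominator Σ(Δx_t−Δx̄)² = 1167.4533
r_1(Δx) = -913.0144 / 1167.4533 = -0.782

-0.782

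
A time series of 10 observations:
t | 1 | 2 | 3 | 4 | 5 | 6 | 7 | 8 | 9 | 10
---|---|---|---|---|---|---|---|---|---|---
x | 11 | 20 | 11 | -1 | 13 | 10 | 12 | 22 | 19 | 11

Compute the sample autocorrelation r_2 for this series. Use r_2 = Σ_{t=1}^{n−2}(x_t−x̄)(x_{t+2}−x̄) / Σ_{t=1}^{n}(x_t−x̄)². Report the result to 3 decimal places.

Mean x̄ = (11 + 20 + 11 − 1 + 13 + 10 + 12 + 22 + 19 + 11)/10 = 12.8000
Numerator Σ_{t=1}^{8}(x_t−x̄)(x_{t+2}−x̄) = -105.2800
Denominator Σ(x_t−x̄)² = 383.6000
r_2 = -105.2800 / 383.6000 = -0.274

-0.274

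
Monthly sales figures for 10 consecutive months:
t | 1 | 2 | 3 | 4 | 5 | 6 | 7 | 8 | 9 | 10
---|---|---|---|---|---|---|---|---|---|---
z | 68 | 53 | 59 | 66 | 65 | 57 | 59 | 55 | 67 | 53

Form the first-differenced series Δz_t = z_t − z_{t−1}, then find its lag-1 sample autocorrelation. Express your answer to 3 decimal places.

First differences Δz: -15, 6, 7, -1, -8, 2, -4, 12, -14
Mean of differences = -1.6667
Numerator Σ(Δz_t−Δz̄)(Δz_{t+1}−Δz̄) = -266.4444
Denominator Σ(Δz_t−Δz̄)² = 710.0000
r_1(Δz) = -266.4444 / 710.0000 = -0.375

-0.375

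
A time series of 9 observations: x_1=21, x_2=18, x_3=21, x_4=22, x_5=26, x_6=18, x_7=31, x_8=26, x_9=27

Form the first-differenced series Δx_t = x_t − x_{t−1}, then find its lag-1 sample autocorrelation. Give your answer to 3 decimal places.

-0.741

First differences Δx: -3, 3, 1, 4, -8, 13, -5, 1
Mean of differences = 0.7500
Numerator Σ(Δx_t−Δx̄)(Δx_{t+1}−Δx̄) = -214.5625
Denominator Σ(Δx_t−Δx̄)² = 289.5000
r_1(Δx) = -214.5625 / 289.5000 = -0.741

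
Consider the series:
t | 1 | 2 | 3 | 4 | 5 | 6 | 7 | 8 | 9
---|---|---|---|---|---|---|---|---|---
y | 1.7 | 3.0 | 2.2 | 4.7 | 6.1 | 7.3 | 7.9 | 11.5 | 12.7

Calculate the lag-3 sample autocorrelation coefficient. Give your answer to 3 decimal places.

Mean ȳ = (1.7 + 3.0 + 2.2 + 4.7 + 6.1 + 7.3 + 7.9 + 11.5 + 12.7)/9 = 6.3444
Numerator Σ_{t=1}^{6}(y_t−ȳ)(y_{t+3}−ȳ) = 6.7496
Denominator Σ(y_t−ȳ)² = 123.0022
r_3 = 6.7496 / 123.0022 = 0.055

0.055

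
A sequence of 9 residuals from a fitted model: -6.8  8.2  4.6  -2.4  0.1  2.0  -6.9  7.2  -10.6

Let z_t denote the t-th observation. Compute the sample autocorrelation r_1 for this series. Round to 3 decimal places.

Mean z̄ = (-6.8 + 8.2 + 4.6 − 2.4 + 0.1 + 2.0 − 6.9 + 7.2 − 10.6)/9 = -0.5111
Numerator Σ_{t=1}^{8}(z_t−z̄)(z_{t+1}−z̄) = -162.6390
Denominator Σ(z_t−z̄)² = 353.8689
r_1 = -162.6390 / 353.8689 = -0.460

-0.460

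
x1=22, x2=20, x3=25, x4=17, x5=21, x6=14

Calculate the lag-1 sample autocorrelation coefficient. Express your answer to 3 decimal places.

-0.314

Mean x̄ = (22 + 20 + 25 + 17 + 21 + 14)/6 = 19.8333
Deviations from mean: 2.1667, 0.1667, 5.1667, -2.8333, 1.1667, -5.8333
Σ(x_t−x̄)(x_{t+1}−x̄) = (0.3611) + (0.8611) + (-14.6389) + (-3.3056) + (-6.8056) = -23.5278
Denominator Σ(x_t−x̄)² = 74.8333
r_1 = -23.5278 / 74.8333 = -0.314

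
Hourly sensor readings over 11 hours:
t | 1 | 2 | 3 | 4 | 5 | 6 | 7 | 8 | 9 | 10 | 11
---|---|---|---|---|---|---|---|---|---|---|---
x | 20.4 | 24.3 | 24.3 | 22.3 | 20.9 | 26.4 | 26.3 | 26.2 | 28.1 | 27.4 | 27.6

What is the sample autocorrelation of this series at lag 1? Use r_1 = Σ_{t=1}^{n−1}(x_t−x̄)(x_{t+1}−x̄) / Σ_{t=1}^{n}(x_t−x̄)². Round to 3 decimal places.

Mean x̄ = (20.4 + 24.3 + 24.3 + 22.3 + 20.9 + 26.4 + 26.3 + 26.2 + 28.1 + 27.4 + 27.6)/11 = 24.9273
Numerator Σ_{t=1}^{10}(x_t−x̄)(x_{t+1}−x̄) = 31.7920
Denominator Σ(x_t−x̄)² = 73.4018
r_1 = 31.7920 / 73.4018 = 0.433

0.433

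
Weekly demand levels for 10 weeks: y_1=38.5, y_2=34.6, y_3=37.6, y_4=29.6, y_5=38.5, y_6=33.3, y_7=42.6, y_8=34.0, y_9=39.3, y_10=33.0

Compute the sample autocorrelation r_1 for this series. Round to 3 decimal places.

-0.652

Mean ȳ = (38.5 + 34.6 + 37.6 + 29.6 + 38.5 + 33.3 + 42.6 + 34.0 + 39.3 + 33.0)/10 = 36.1000
Numerator Σ_{t=1}^{9}(y_t−ȳ)(y_{t+1}−ȳ) = -86.4100
Denominator Σ(y_t−ȳ)² = 132.6200
r_1 = -86.4100 / 132.6200 = -0.652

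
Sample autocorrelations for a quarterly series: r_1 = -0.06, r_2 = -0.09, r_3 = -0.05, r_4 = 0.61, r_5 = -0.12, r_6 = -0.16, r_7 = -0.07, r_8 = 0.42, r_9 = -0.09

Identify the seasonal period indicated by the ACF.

The largest autocorrelation is r_4 = 0.61, with a weaker echo at lag 8 (0.42); the remaining lags stay at or below -0.05.
The dominant spike at lag 4 indicates a seasonal period of 4.

4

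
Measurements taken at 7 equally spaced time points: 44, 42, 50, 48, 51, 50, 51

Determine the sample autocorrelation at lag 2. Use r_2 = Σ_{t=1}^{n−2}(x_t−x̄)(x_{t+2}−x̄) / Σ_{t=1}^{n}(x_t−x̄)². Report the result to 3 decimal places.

Mean x̄ = (44 + 42 + 50 + 48 + 51 + 50 + 51)/7 = 48.0000
Σ(x_t−x̄)(x_{t+2}−x̄) = (-8.0000) + (0.0000) + (6.0000) + (0.0000) + (9.0000) = 7.0000
Denominator Σ(x_t−x̄)² = 78.0000
r_2 = 7.0000 / 78.0000 = 0.090

0.090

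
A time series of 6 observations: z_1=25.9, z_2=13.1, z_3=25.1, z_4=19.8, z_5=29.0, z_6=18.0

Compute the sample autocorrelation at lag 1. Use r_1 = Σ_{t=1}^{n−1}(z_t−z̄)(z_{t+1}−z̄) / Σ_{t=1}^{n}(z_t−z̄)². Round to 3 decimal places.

Mean z̄ = (25.9 + 13.1 + 25.1 + 19.8 + 29.0 + 18.0)/6 = 21.8167
Deviations from mean: 4.0833, -8.7167, 3.2833, -2.0167, 7.1833, -3.8167
Numerator Σ_{t=1}^{5}(z_t−z̄)(z_{t+1}−z̄) = -112.7369
Denominator Σ(z_t−z̄)² = 173.6683
r_1 = -112.7369 / 173.6683 = -0.649

-0.649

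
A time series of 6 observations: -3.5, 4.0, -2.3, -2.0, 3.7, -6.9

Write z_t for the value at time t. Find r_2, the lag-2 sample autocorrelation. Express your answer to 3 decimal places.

-0.026

Mean z̄ = (-3.5 + 4.0 − 2.3 − 2.0 + 3.7 − 6.9)/6 = -1.1667
Deviations from mean: -2.3333, 5.1667, -1.1333, -0.8333, 4.8667, -5.7333
Σ(z_t−z̄)(z_{t+2}−z̄) = (2.6444) + (-4.3056) + (-5.5156) + (4.7778) = -2.3989
Denominator Σ(z_t−z̄)² = 90.6733
r_2 = -2.3989 / 90.6733 = -0.026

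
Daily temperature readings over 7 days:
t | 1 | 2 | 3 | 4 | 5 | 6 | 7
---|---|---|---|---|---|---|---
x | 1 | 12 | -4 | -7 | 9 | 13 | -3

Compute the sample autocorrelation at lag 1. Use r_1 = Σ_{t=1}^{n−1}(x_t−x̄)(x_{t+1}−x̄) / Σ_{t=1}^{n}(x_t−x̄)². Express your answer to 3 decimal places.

Mean x̄ = (1 + 12 − 4 − 7 + 9 + 13 − 3)/7 = 3.0000
Deviations from mean: -2.0000, 9.0000, -7.0000, -10.0000, 6.0000, 10.0000, -6.0000
Σ(x_t−x̄)(x_{t+1}−x̄) = (-18.0000) + (-63.0000) + (70.0000) + (-60.0000) + (60.0000) + (-60.0000) = -71.0000
Denominator Σ(x_t−x̄)² = 406.0000
r_1 = -71.0000 / 406.0000 = -0.175

-0.175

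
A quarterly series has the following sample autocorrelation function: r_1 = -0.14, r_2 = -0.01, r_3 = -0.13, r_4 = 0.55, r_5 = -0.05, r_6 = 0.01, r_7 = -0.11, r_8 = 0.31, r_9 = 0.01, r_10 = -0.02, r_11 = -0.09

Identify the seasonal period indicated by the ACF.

4

The largest autocorrelation is r_4 = 0.55, with a weaker echo at lag 8 (0.31); the remaining lags stay at or below 0.01.
The dominant spike at lag 4 indicates a seasonal period of 4.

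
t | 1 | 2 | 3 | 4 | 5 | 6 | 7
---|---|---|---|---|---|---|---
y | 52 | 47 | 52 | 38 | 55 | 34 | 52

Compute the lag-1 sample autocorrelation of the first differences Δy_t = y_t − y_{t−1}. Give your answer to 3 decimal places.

First differences Δy: -5, 5, -14, 17, -21, 18
Mean of differences = 0.0000
Numerator Σ(Δy_t−Δȳ)(Δy_{t+1}−Δȳ) = -1068.0000
Denominator Σ(Δy_t−Δȳ)² = 1300.0000
r_1(Δy) = -1068.0000 / 1300.0000 = -0.822

-0.822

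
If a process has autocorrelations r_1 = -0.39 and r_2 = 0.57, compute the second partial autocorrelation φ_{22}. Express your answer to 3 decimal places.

φ_{22} = (r_2 − r_1²) / (1 − r_1²)
r_1² = (-0.39)² = 0.1521
Numerator = 0.57 − 0.1521 = 0.4179; denominator = 1 − 0.1521 = 0.8479
φ_{22} = 0.4179 / 0.8479 = 0.493

0.493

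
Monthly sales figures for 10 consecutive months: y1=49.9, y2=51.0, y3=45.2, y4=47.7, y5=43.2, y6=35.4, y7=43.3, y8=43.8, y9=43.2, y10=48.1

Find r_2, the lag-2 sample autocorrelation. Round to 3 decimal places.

Mean ȳ = (49.9 + 51.0 + 45.2 + 47.7 + 43.2 + 35.4 + 43.3 + 43.8 + 43.2 + 48.1)/10 = 45.0800
Numerator Σ_{t=1}^{8}(y_t−ȳ)(y_{t+2}−ȳ) = 5.7192
Denominator Σ(y_t−ȳ)² = 179.8560
r_2 = 5.7192 / 179.8560 = 0.032

0.032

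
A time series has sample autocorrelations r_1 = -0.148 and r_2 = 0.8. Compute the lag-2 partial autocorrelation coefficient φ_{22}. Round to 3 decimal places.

φ_{22} = (r_2 − r_1²) / (1 − r_1²)
r_1² = (-0.148)² = 0.021904
Numerator = 0.8 − 0.0219 = 0.7781; denominator = 1 − 0.0219 = 0.9781
φ_{22} = 0.7781 / 0.9781 = 0.796

0.796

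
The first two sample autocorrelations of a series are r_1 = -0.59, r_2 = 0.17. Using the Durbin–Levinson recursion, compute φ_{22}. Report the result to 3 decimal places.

-0.273

φ_{22} = (r_2 − r_1²) / (1 − r_1²)
r_1² = (-0.59)² = 0.3481
Numerator = 0.17 − 0.3481 = -0.1781; denominator = 1 − 0.3481 = 0.6519
φ_{22} = -0.1781 / 0.6519 = -0.273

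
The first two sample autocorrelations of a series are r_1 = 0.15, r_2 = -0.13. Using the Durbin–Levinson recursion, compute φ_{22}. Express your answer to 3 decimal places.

-0.156

φ_{22} = (r_2 − r_1²) / (1 − r_1²)
r_1² = (0.15)² = 0.0225
Numerator = -0.13 − 0.0225 = -0.1525; denominator = 1 − 0.0225 = 0.9775
φ_{22} = -0.1525 / 0.9775 = -0.156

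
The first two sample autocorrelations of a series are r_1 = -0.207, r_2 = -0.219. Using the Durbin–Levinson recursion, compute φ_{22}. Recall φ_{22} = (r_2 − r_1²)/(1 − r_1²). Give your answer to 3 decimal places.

-0.274

φ_{22} = (r_2 − r_1²) / (1 − r_1²)
r_1² = (-0.207)² = 0.042849
Numerator = -0.219 − 0.0428 = -0.2618; denominator = 1 − 0.0428 = 0.9572
φ_{22} = -0.2618 / 0.9572 = -0.274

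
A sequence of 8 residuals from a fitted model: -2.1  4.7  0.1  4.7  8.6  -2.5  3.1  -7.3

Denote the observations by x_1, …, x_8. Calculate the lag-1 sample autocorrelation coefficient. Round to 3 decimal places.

Mean x̄ = (-2.1 + 4.7 + 0.1 + 4.7 + 8.6 − 2.5 + 3.1 − 7.3)/8 = 1.1625
Deviations from mean: -3.2625, 3.5375, -1.0625, 3.5375, 7.4375, -3.6625, 1.9375, -8.4625
Σ(x_t−x̄)(x_{t+1}−x̄) = (-11.5411) + (-3.7586) + (-3.7586) + (26.3102) + (-27.2398) + (-7.0961) + (-16.3961) = -43.4802
Denominator Σ(x_t−x̄)² = 180.8988
r_1 = -43.4802 / 180.8988 = -0.240

-0.240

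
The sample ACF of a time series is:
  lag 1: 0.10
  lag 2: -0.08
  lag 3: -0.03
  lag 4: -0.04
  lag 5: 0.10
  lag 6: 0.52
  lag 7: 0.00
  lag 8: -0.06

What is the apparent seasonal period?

The largest autocorrelation is r_6 = 0.52; the remaining lags stay at or below 0.10.
The dominant spike at lag 6 indicates a seasonal period of 6.

6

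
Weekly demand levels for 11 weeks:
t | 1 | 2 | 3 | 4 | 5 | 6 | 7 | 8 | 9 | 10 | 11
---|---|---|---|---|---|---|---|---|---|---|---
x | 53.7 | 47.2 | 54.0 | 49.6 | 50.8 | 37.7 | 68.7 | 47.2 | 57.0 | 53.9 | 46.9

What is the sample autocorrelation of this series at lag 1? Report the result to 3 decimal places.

Mean x̄ = (53.7 + 47.2 + 54.0 + 49.6 + 50.8 + 37.7 + 68.7 + 47.2 + 57.0 + 53.9 + 46.9)/11 = 51.5182
Numerator Σ_{t=1}^{10}(x_t−x̄)(x_{t+1}−x̄) = -346.8276
Denominator Σ(x_t−x̄)² = 595.6164
r_1 = -346.8276 / 595.6164 = -0.582

-0.582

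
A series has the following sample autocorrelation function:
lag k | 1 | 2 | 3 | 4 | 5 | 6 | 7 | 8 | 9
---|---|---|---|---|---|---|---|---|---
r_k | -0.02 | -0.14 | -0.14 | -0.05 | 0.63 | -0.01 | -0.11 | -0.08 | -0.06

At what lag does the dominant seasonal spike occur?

5

The largest autocorrelation is r_5 = 0.63; the remaining lags stay at or below -0.01.
The dominant spike at lag 5 indicates a seasonal period of 5.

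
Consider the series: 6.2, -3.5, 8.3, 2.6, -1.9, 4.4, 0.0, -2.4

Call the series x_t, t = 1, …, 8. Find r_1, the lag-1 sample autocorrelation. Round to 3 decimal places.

Mean x̄ = (6.2 − 3.5 + 8.3 + 2.6 − 1.9 + 4.4 + 0.0 − 2.4)/8 = 1.7125
Deviations from mean: 4.4875, -5.2125, 6.5875, 0.8875, -3.6125, 2.6875, -1.7125, -4.1125
Numerator Σ_{t=1}^{7}(x_t−x̄)(x_{t+1}−x̄) = -62.3564
Denominator Σ(x_t−x̄)² = 131.6088
r_1 = -62.3564 / 131.6088 = -0.474

-0.474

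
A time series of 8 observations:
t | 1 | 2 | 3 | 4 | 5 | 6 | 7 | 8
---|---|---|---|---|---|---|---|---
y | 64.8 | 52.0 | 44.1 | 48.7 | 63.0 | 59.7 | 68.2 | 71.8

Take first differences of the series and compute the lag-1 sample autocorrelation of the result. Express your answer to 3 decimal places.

First differences Δy: -12.8, -7.9, 4.6, 14.3, -3.3, 8.5, 3.6
Mean of differences = 1.0000
Numerator Σ(Δy_t−Δȳ)(Δy_{t+1}−Δȳ) = 68.7200
Denominator Σ(Δy_t−Δȳ)² = 541.0000
r_1(Δy) = 68.7200 / 541.0000 = 0.127

0.127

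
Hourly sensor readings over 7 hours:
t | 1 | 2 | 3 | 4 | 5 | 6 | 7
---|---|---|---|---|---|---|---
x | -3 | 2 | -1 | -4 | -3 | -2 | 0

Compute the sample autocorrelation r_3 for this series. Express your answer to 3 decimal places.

-0.221

Mean x̄ = (-3 + 2 − 1 − 4 − 3 − 2 + 0)/7 = -1.5714
Σ(x_t−x̄)(x_{t+3}−x̄) = (3.4694) + (-5.1020) + (-0.2449) + (-3.8163) = -5.6939
Denominator Σ(x_t−x̄)² = 25.7143
r_3 = -5.6939 / 25.7143 = -0.221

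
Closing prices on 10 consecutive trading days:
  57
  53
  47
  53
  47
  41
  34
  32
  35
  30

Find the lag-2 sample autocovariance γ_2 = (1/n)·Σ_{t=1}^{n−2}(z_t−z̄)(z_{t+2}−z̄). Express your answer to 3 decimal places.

35.258

Mean z̄ = (57 + 53 + 47 + 53 + 47 + 41 + 34 + 32 + 35 + 30)/10 = 42.9000
Σ_{t=1}^{8}(z_t−z̄)(z_{t+2}−z̄) = 352.5800
γ_2 = 352.5800 / 10 = 35.258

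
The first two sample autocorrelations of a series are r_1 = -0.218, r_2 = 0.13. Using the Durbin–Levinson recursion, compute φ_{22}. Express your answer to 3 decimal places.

φ_{22} = (r_2 − r_1²) / (1 − r_1²)
r_1² = (-0.218)² = 0.047524
Numerator = 0.13 − 0.0475 = 0.0825; denominator = 1 − 0.0475 = 0.9525
φ_{22} = 0.0825 / 0.9525 = 0.087

0.087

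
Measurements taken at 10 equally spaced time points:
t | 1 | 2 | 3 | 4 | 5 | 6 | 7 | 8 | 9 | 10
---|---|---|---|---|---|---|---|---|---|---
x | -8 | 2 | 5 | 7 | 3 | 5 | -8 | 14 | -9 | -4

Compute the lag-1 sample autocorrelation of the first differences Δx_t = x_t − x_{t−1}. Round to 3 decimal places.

First differences Δx: 10, 3, 2, -4, 2, -13, 22, -23, 5
Mean of differences = 0.4444
Numerator Σ(Δx_t−Δx̄)(Δx_{t+1}−Δx̄) = -908.3086
Denominator Σ(Δx_t−Δx̄)² = 1338.2222
r_1(Δx) = -908.3086 / 1338.2222 = -0.679

-0.679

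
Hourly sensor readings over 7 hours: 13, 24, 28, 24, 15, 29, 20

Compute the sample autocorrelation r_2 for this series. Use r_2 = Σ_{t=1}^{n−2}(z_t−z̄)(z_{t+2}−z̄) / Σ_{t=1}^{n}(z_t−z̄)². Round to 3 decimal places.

-0.282

Mean z̄ = (13 + 24 + 28 + 24 + 15 + 29 + 20)/7 = 21.8571
Deviations from mean: -8.8571, 2.1429, 6.1429, 2.1429, -6.8571, 7.1429, -1.8571
Numerator Σ_{t=1}^{5}(z_t−z̄)(z_{t+2}−z̄) = -63.8980
Denominator Σ(z_t−z̄)² = 226.8571
r_2 = -63.8980 / 226.8571 = -0.282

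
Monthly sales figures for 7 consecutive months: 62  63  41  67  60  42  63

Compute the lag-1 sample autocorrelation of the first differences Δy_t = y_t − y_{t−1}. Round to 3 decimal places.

-0.519

First differences Δy: 1, -22, 26, -7, -18, 21
Mean of differences = 0.1667
Numerator Σ(Δy_t−Δȳ)(Δy_{t+1}−Δȳ) = -1024.5278
Denominator Σ(Δy_t−Δȳ)² = 1974.8333
r_1(Δy) = -1024.5278 / 1974.8333 = -0.519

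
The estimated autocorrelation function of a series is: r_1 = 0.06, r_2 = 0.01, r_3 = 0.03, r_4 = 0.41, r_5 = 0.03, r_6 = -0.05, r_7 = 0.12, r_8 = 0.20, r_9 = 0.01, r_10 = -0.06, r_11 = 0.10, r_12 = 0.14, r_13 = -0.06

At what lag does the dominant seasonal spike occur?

4

The largest autocorrelation is r_4 = 0.41, with a weaker echo at lag 8 (0.20); the remaining lags stay at or below 0.14.
The dominant spike at lag 4 indicates a seasonal period of 4.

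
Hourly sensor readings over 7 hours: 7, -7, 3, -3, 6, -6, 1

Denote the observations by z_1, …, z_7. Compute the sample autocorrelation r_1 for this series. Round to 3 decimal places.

Mean z̄ = (7 − 7 + 3 − 3 + 6 − 6 + 1)/7 = 0.1429
Σ(z_t−z̄)(z_{t+1}−z̄) = (-48.9796) + (-20.4082) + (-8.9796) + (-18.4082) + (-35.9796) + (-5.2653) = -138.0204
Denominator Σ(z_t−z̄)² = 188.8571
r_1 = -138.0204 / 188.8571 = -0.731

-0.731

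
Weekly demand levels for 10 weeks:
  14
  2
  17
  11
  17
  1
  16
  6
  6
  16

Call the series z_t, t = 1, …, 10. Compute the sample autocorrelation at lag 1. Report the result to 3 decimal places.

-0.613

Mean z̄ = (14 + 2 + 17 + 11 + 17 + 1 + 16 + 6 + 6 + 16)/10 = 10.6000
Numerator Σ_{t=1}^{9}(z_t−z̄)(z_{t+1}−z̄) = -220.9600
Denominator Σ(z_t−z̄)² = 360.4000
r_1 = -220.9600 / 360.4000 = -0.613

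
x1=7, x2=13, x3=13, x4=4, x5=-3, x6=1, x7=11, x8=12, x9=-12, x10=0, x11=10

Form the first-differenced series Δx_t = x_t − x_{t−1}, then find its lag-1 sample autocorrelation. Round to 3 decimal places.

First differences Δx: 6, 0, -9, -7, 4, 10, 1, -24, 12, 10
Mean of differences = 0.3000
Numerator Σ(Δx_t−Δx̄)(Δx_{t+1}−Δx̄) = -103.1900
Denominator Σ(Δx_t−Δx̄)² = 1102.1000
r_1(Δx) = -103.1900 / 1102.1000 = -0.094

-0.094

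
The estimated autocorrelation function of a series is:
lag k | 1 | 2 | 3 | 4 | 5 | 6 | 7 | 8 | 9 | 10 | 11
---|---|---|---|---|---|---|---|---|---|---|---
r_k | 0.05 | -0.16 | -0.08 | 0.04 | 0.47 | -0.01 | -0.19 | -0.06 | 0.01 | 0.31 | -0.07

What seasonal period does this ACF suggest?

5

The largest autocorrelation is r_5 = 0.47, with a weaker echo at lag 10 (0.31); the remaining lags stay at or below 0.05.
The dominant spike at lag 5 indicates a seasonal period of 5.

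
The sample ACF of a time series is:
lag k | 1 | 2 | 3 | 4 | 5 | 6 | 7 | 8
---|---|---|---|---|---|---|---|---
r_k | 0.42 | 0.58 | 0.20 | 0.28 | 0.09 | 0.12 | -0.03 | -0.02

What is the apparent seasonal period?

The largest autocorrelation is r_2 = 0.58; the remaining lags stay at or below 0.42.
The dominant spike at lag 2 indicates a seasonal period of 2.

2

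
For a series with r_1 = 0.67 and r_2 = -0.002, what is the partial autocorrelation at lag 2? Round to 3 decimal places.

-0.818

φ_{22} = (r_2 − r_1²) / (1 − r_1²)
r_1² = (0.67)² = 0.4489
Numerator = -0.002 − 0.4489 = -0.4509; denominator = 1 − 0.4489 = 0.5511
φ_{22} = -0.4509 / 0.5511 = -0.818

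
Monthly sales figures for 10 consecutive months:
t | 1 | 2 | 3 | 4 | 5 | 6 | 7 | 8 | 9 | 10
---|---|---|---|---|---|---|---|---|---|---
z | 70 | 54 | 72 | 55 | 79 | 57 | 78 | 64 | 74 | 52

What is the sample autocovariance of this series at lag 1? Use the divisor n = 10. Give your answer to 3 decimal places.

Mean z̄ = (70 + 54 + 72 + 55 + 79 + 57 + 78 + 64 + 74 + 52)/10 = 65.5000
Σ_{t=1}^{9}(z_t−z̄)(z_{t+1}−z̄) = -703.7500
γ_1 = -703.7500 / 10 = -70.375

-70.375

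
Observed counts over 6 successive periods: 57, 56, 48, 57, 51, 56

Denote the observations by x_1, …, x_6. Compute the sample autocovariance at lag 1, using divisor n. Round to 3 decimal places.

Mean x̄ = (57 + 56 + 48 + 57 + 51 + 56)/6 = 54.1667
Σ_{t=1}^{5}(x_t−x̄)(x_{t+1}−x̄) = -38.3611
γ_1 = -38.3611 / 6 = -6.394

-6.394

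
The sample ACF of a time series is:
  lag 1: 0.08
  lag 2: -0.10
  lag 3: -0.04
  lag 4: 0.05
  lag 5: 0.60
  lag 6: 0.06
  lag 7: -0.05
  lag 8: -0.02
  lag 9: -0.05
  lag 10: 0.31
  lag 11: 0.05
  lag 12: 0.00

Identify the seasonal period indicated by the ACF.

5

The largest autocorrelation is r_5 = 0.60, with a weaker echo at lag 10 (0.31); the remaining lags stay at or below 0.08.
The dominant spike at lag 5 indicates a seasonal period of 5.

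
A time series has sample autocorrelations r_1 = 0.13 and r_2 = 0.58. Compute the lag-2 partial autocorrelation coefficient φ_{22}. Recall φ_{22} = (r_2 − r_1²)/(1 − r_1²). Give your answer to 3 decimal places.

φ_{22} = (r_2 − r_1²) / (1 − r_1²)
r_1² = (0.13)² = 0.0169
Numerator = 0.58 − 0.0169 = 0.5631; denominator = 1 − 0.0169 = 0.9831
φ_{22} = 0.5631 / 0.9831 = 0.573

0.573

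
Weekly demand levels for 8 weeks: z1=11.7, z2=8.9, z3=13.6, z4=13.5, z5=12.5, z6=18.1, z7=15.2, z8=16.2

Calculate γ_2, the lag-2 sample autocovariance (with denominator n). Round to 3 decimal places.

Mean z̄ = (11.7 + 8.9 + 13.6 + 13.5 + 12.5 + 18.1 + 15.2 + 16.2)/8 = 13.7125
Deviations: -2.0125, -4.8125, -0.1125, -0.2125, -1.2125, 4.3875, 1.4875, 2.4875
Σ_{t=1}^{6}(z_t−z̄)(z_{t+2}−z̄) = 9.5634
γ_2 = 9.5634 / 8 = 1.195

1.195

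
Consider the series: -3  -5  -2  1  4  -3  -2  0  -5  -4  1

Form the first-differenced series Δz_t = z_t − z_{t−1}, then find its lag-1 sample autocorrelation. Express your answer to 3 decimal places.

First differences Δz: -2, 3, 3, 3, -7, 1, 2, -5, 1, 5
Mean of differences = 0.4000
Numerator Σ(Δz_t−Δz̄)(Δz_{t+1}−Δz̄) = -24.5600
Denominator Σ(Δz_t−Δz̄)² = 134.4000
r_1(Δz) = -24.5600 / 134.4000 = -0.183

-0.183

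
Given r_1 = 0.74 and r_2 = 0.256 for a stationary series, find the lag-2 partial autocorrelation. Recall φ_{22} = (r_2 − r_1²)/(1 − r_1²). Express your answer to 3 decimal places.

-0.645

φ_{22} = (r_2 − r_1²) / (1 − r_1²)
r_1² = (0.74)² = 0.5476
Numerator = 0.256 − 0.5476 = -0.2916; denominator = 1 − 0.5476 = 0.4524
φ_{22} = -0.2916 / 0.4524 = -0.645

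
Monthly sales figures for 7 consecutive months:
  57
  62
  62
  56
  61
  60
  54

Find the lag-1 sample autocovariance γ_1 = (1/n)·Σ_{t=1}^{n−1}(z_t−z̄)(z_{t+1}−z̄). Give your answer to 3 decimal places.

-2.023

Mean z̄ = (57 + 62 + 62 + 56 + 61 + 60 + 54)/7 = 58.8571
Deviations: -1.8571, 3.1429, 3.1429, -2.8571, 2.1429, 1.1429, -4.8571
Σ_{t=1}^{6}(z_t−z̄)(z_{t+1}−z̄) = -14.1633
γ_1 = -14.1633 / 7 = -2.023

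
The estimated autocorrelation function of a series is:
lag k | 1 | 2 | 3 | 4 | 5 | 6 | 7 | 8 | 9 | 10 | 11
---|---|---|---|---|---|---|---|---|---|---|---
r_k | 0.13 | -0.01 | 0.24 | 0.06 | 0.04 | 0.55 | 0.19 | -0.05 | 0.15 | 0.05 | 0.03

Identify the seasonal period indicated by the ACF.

The largest autocorrelation is r_6 = 0.55; the remaining lags stay at or below 0.24.
The dominant spike at lag 6 indicates a seasonal period of 6.

6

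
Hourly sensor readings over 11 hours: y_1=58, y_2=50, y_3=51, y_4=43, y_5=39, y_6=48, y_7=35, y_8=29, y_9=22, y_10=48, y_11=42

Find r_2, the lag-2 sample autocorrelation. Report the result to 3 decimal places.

0.130

Mean ȳ = (58 + 50 + 51 + 43 + 39 + 48 + 35 + 29 + 22 + 48 + 42)/11 = 42.2727
Numerator Σ_{t=1}^{9}(y_t−ȳ)(y_{t+2}−ȳ) = 143.2149
Denominator Σ(y_t−ȳ)² = 1100.1818
r_2 = 143.2149 / 1100.1818 = 0.130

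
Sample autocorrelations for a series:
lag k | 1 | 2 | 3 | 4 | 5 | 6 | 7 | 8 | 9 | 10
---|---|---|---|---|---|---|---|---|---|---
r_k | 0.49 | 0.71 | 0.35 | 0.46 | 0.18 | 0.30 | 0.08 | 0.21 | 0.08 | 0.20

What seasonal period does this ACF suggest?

2

The largest autocorrelation is r_2 = 0.71; the remaining lags stay at or below 0.49.
The dominant spike at lag 2 indicates a seasonal period of 2.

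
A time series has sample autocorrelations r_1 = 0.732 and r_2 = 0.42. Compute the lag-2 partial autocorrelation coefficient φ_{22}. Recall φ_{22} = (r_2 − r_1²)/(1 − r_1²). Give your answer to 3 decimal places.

-0.250

φ_{22} = (r_2 − r_1²) / (1 − r_1²)
r_1² = (0.732)² = 0.535824
Numerator = 0.42 − 0.5358 = -0.1158; denominator = 1 − 0.5358 = 0.4642
φ_{22} = -0.1158 / 0.4642 = -0.250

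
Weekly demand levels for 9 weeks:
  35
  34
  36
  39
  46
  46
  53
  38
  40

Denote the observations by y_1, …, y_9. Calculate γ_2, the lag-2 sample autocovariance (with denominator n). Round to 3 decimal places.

5.026

Mean ȳ = (35 + 34 + 36 + 39 + 46 + 46 + 53 + 38 + 40)/9 = 40.7778
Σ_{t=1}^{7}(y_t−ȳ)(y_{t+2}−ȳ) = 45.2346
γ_2 = 45.2346 / 9 = 5.026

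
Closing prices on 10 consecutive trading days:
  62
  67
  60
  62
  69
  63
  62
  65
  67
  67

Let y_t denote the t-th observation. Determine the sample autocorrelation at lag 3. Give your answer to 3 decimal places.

0.280

Mean ȳ = (62 + 67 + 60 + 62 + 69 + 63 + 62 + 65 + 67 + 67)/10 = 64.4000
Σ(y_t−ȳ)(y_{t+3}−ȳ) = (5.7600) + (11.9600) + (6.1600) + (5.7600) + (2.7600) + (-3.6400) + (-6.2400) = 22.5200
Denominator Σ(y_t−ȳ)² = 80.4000
r_3 = 22.5200 / 80.4000 = 0.280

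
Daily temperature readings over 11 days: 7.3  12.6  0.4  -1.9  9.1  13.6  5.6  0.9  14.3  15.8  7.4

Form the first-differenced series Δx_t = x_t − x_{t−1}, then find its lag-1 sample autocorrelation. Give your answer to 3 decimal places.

-0.100

First differences Δx: 5.3, -12.2, -2.3, 11.0, 4.5, -8.0, -4.7, 13.4, 1.5, -8.4
Mean of differences = 0.0100
Numerator Σ(Δx_t−Δx̄)(Δx_{t+1}−Δx̄) = -66.3121
Denominator Σ(Δx_t−Δx̄)² = 661.9290
r_1(Δx) = -66.3121 / 661.9290 = -0.100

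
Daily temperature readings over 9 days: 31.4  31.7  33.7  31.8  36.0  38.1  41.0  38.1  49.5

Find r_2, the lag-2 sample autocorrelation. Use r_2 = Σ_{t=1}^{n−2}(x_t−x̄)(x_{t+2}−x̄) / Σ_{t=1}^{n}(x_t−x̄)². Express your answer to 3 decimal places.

0.330

Mean x̄ = (31.4 + 31.7 + 33.7 + 31.8 + 36.0 + 38.1 + 41.0 + 38.1 + 49.5)/9 = 36.8111
Numerator Σ_{t=1}^{7}(x_t−x̄)(x_{t+2}−x̄) = 89.9275
Denominator Σ(x_t−x̄)² = 272.7289
r_2 = 89.9275 / 272.7289 = 0.330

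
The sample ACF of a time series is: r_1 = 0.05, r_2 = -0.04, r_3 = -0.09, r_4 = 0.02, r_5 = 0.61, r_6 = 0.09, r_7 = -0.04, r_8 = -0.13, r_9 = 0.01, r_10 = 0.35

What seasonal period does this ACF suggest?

The largest autocorrelation is r_5 = 0.61, with a weaker echo at lag 10 (0.35); the remaining lags stay at or below 0.09.
The dominant spike at lag 5 indicates a seasonal period of 5.

5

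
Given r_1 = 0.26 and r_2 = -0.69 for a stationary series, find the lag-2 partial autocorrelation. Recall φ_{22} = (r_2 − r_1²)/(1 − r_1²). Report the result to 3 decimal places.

φ_{22} = (r_2 − r_1²) / (1 − r_1²)
r_1² = (0.26)² = 0.0676
Numerator = -0.69 − 0.0676 = -0.7576; denominator = 1 − 0.0676 = 0.9324
φ_{22} = -0.7576 / 0.9324 = -0.813

-0.813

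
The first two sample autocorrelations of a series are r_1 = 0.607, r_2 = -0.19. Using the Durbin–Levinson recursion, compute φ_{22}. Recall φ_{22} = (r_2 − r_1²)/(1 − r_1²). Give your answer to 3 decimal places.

-0.884

φ_{22} = (r_2 − r_1²) / (1 − r_1²)
r_1² = (0.607)² = 0.368449
Numerator = -0.19 − 0.3684 = -0.5584; denominator = 1 − 0.3684 = 0.6316
φ_{22} = -0.5584 / 0.6316 = -0.884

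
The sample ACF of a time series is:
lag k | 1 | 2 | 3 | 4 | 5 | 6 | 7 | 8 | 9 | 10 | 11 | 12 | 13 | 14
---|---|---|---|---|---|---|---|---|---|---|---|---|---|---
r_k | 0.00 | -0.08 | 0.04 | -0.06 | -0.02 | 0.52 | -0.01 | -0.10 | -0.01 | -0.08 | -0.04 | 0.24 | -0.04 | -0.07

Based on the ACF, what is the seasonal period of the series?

The largest autocorrelation is r_6 = 0.52, with a weaker echo at lag 12 (0.24); the remaining lags stay at or below 0.04.
The dominant spike at lag 6 indicates a seasonal period of 6.

6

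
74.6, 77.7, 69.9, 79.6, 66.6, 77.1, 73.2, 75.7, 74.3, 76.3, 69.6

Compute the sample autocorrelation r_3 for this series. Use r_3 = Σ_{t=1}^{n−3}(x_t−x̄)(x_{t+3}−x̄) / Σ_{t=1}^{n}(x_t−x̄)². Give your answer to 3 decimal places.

Mean x̄ = (74.6 + 77.7 + 69.9 + 79.6 + 66.6 + 77.1 + 73.2 + 75.7 + 74.3 + 76.3 + 69.6)/11 = 74.0545
Numerator Σ_{t=1}^{8}(x_t−x̄)(x_{t+3}−x̄) = -62.3089
Denominator Σ(x_t−x̄)² = 154.8273
r_3 = -62.3089 / 154.8273 = -0.402

-0.402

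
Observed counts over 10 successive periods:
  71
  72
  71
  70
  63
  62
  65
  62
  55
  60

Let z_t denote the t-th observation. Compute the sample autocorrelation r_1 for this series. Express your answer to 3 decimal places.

Mean z̄ = (71 + 72 + 71 + 70 + 63 + 62 + 65 + 62 + 55 + 60)/10 = 65.1000
Numerator Σ_{t=1}^{9}(z_t−z̄)(z_{t+1}−z̄) = 189.9900
Denominator Σ(z_t−z̄)² = 292.9000
r_1 = 189.9900 / 292.9000 = 0.649

0.649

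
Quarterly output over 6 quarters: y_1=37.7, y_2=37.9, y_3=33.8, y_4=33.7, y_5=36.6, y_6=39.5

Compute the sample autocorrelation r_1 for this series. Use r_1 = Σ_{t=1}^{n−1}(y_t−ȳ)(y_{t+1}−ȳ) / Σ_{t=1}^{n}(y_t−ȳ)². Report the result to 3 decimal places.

Mean ȳ = (37.7 + 37.9 + 33.8 + 33.7 + 36.6 + 39.5)/6 = 36.5333
Deviations from mean: 1.1667, 1.3667, -2.7333, -2.8333, 0.0667, 2.9667
Σ(y_t−ȳ)(y_{t+1}−ȳ) = (1.5944) + (-3.7356) + (7.7444) + (-0.1889) + (0.1978) = 5.6122
Denominator Σ(y_t−ȳ)² = 27.5333
r_1 = 5.6122 / 27.5333 = 0.204

0.204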